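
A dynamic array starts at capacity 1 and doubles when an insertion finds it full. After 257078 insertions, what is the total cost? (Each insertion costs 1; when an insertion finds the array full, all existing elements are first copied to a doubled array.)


Insertion cost: 257078 (one per element)
Resizes occur just before inserting elements 2, 3, 5, 9, ...
Elements copied at each resize: 1 + 2 + 4 + 8 + 16 + 32 + 64 + 128 + 256 + 512 + 1024 + 2048 + 4096 + 8192 + 16384 + 32768 + 65536 + 131072
Sum of copies = 262143 (geometric series: 2^k - 1)
Total = 257078 + 262143 = 519221


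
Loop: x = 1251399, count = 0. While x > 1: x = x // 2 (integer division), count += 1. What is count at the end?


The variable x halves each step:
x = 1251399 -> 625699 -> 312849 -> 156424 -> 78212 -> 39106 -> 19553 -> 9776 -> 4888 -> 2444 -> 1222 -> 611 -> 305 -> 152 -> 76 -> 38 -> 19 -> 9 -> 4 -> 2 -> 1
Number of halvings = floor(log2(1251399)) = 20


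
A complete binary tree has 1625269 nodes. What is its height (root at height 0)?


In a complete binary tree, level k holds nodes 2^k .. 2^(k+1)-1 (1-indexed).
Height = floor(log2(n)) = floor(log2(1625269)) = 20
Check: 2^20 = 1048576 <= 1625269 < 2097152 = 2^21


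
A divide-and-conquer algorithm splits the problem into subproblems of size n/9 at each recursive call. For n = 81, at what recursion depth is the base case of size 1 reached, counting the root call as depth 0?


At each depth, the problem size is divided by 9:
  Depth 0: problem size = 81
  Depth 1: problem size = 9
  Depth 2: problem size = 1 (base case)
The base case is reached at depth log_9(81) = 2 (the tree has 3 levels counting depth 0, but the depth asked for is 2).
Recursion depth = 2


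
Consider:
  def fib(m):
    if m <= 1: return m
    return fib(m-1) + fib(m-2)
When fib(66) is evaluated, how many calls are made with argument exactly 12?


Let N(m) = number of times fib(m) is called while evaluating fib(66).
N(66) = 1 (the initial call).
N(65) = 1 (only fib(66) calls it).
For 1 <= m <= 64: fib(m) is called by fib(m+1) and fib(m+2), so
  N(m) = N(m+1) + N(m+2).
fib(0) is called only by fib(2), so N(0) = N(2).
Walk down from m=66:
  N(66)=1, N(65)=1, N(64)=2, N(63)=3, N(62)=5, N(61)=8, N(60)=13, N(59)=21, N(58)=34, N(57)=55, N(56)=89, N(55)=144, N(54)=233, N(53)=377, N(52)=610, N(51)=987, N(50)=1597, N(49)=2584, N(48)=4181, N(47)=6765, N(46)=10946, N(45)=17711, N(44)=28657, N(43)=46368, N(42)=75025, N(41)=121393, N(40)=196418, N(39)=317811, N(38)=514229, N(37)=832040, N(36)=1346269, N(35)=2178309, N(34)=3524578, N(33)=5702887, N(32)=9227465, N(31)=14930352, N(30)=24157817, N(29)=39088169, N(28)=63245986, N(27)=102334155, N(26)=165580141, N(25)=267914296, N(24)=433494437, N(23)=701408733, N(22)=1134903170, N(21)=1836311903, N(20)=2971215073, N(19)=4807526976, N(18)=7778742049, N(17)=12586269025, N(16)=20365011074, N(15)=32951280099, N(14)=53316291173, N(13)=86267571272, N(12)=139583862445
N(12) = 139583862445


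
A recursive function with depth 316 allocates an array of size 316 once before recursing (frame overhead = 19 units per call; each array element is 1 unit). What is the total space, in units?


Array allocation: 316 units (allocated once)
Stack frames: 316 deep * 19 per frame = 6004 units
Total = 316 + 6004 = 6320


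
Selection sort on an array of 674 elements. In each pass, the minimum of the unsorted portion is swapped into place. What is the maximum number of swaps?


Selection sort performs one swap per pass:
  Pass 1: find min in positions 0 to 673, swap with position 0
  Pass 2: find min in positions 1 to 673, swap with position 1
  Pass 3: find min in positions 2 to 673, swap with position 2
  Pass 4: find min in positions 3 to 673, swap with position 3
  Pass 5: find min in positions 4 to 673, swap with position 4
  ... (668 more passes)
Total passes (and swaps) = n - 1 = 674 - 1 = 673


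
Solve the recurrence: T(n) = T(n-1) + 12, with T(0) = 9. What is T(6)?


Unrolling the recurrence:
T(6) = T(5) + 12
       = T(4) + 12 + 12
       = T(3) + 12*3
       ...
       = T(0) + 12*6
       = 9 + 72 = 81


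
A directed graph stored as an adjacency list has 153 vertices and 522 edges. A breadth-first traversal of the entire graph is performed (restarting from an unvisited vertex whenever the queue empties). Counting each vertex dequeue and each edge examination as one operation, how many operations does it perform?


A full BFS traversal dequeues each vertex once and examines each edge once.
Vertex visits: 153
Edge visits: 522
V + E = 153 + 522 = 675


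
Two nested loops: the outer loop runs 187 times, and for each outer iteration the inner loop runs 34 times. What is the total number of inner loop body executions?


Outer loop: 187 iterations
Inner loop: 34 iterations per outer iteration
Total = 187 * 34 = 6358


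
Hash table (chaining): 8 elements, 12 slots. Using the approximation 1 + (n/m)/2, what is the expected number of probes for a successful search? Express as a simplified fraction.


Computing expected probes:
alpha = 8/12
= 1 + alpha/2
= 1 + 8/(2*12)
= (2*12 + 8) / (2*12)
= 32/24 = 4/3


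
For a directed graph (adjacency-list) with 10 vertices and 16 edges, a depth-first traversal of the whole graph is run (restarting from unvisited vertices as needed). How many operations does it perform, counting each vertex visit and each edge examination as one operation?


A full DFS traversal visits each vertex once and examines each edge once.
V = 10
E = 16
Sum = 10 + 16 = 26


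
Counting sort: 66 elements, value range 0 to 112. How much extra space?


n = 66 (output array)
k = 113 (count array for 113 distinct values)
Extra space = 66 + 113 = 179


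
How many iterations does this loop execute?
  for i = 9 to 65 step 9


The loop variable i takes values starting at 9 and increments by 9 each iteration.
Sequence: i = 9, 18, 27, 36, 45, 54, 63
The upper bound 65 is inclusive, so the count is floor((last - first) / step) + 1:
floor((65 - 9) / 9) + 1 = floor(56/9) + 1 = 6 + 1 = 7


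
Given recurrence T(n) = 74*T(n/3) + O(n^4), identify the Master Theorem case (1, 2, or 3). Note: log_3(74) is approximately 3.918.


Master Theorem parameters: a=74, b=3, c=4
log_b(a) = 3.918
Compare b^c with a: 3^4 = 81 > 74, so c > log_b(a).
Comparing c=4 vs log_b(a)=3.918:
4 > 3.918 => Case 3
Result: T(n) = O(n^4)
Master Theorem case = 3


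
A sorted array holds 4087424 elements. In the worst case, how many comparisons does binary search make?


Halving sequence: 4087424 -> 2043712 -> 1021856 -> 510928 -> 255464 -> 127732 -> 63866 -> 31933 -> 15966 -> 7983 -> 3991 -> 1995 -> 997 -> 498 -> 249 -> 124 -> 62 -> 31 -> 15 -> 7 -> 3 -> 1
Number of halvings = 21
Max comparisons = 21 + 1 = 22


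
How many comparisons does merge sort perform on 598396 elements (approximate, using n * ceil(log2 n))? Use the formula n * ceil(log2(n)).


Recursion depth: ceil(log2(598396)) = 20
Each recursion level merges n = 598396 elements
Total = 598396 * 20 = 11967920


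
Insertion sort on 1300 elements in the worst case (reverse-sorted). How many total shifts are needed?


In the worst case (reverse-sorted), each element shifts past all previous:
  Element 1: 1 shifts
  Element 2: 2 shifts
  Element 3: 3 shifts
  Element 4: 4 shifts
  Element 5: 5 shifts
  ...
  Element 1299: 1299 shifts
Total = 1 + 2 + ... + 1299
= 1300*(1300-1)/2 = 844350


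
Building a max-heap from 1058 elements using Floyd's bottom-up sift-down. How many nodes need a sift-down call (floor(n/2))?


In a heap of 1058 elements (0-indexed array):
  Last element index: 1057
  Parent of last element: floor((1057 - 1) / 2) = 528
  Internal nodes: indices 0 to 528
  Count = floor(1058/2) = 529


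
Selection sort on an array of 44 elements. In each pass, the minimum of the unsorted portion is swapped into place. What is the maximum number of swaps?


Selection sort performs one swap per pass:
  Pass 1: find min in positions 0 to 43, swap with position 0
  Pass 2: find min in positions 1 to 43, swap with position 1
  Pass 3: find min in positions 2 to 43, swap with position 2
  Pass 4: find min in positions 3 to 43, swap with position 3
  Pass 5: find min in positions 4 to 43, swap with position 4
  ... (38 more passes)
Total passes (and swaps) = n - 1 = 44 - 1 = 43


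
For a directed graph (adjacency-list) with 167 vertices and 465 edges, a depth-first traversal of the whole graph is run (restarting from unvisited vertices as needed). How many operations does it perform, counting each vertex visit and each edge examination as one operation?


A full DFS traversal visits each vertex once and examines each edge once.
V = 167
E = 465
Sum = 167 + 465 = 632


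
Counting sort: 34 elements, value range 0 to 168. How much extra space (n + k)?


n = 34 (output array)
k = 169 (count array for 169 distinct values)
Extra space = 34 + 169 = 203


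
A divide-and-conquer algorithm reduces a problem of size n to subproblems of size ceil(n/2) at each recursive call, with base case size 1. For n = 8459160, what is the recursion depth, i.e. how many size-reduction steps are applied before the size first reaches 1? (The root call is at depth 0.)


Each step divides the size by 2 (rounding up); after k steps the size is ceil(n/2^k), which equals 1 exactly when 2^k >= n.
So the depth is the smallest k with 2^k >= 8459160, i.e. ceil(log_2(8459160)).
2^23 = 8388608 < 8459160 <= 16777216 = 2^24
Recursion depth = 24


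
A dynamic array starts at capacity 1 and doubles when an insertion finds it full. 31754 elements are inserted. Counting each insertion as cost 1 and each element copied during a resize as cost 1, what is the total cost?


n = 31754
Insertion costs: 31754
Resizes copy 1, 2, 4, ... up to the largest power of 2 that is <= n-1 = 31753, i.e. 16384.
Copy costs = 1 + 2 + 4 + 8 + 16 + 32 + 64 + 128 + 256 + 512 + 1024 + 2048 + 4096 + 8192 + 16384 = 32767
Total = 31754 + 32767 = 64521


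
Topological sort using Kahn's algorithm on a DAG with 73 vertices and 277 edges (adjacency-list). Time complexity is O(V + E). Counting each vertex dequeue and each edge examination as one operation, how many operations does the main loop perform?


Kahn's algorithm:
  1. Compute in-degrees: O(V + E)
  2. Process queue: each vertex dequeued once (O(V))
     each edge examined once (O(E))
Total = V + E = 73 + 277 = 350


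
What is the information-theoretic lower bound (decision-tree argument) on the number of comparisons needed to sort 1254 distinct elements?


A binary decision tree of height h has at most 2^h leaves and needs at least n! of them, so h >= ceil(log2(n!)).
1254! is far too large to multiply out, so use Stirling's series:
  ln(n!) ~ n ln n - n + (1/2) ln(2 pi n) + 1/(12n)  (error below 1/(360 n^3), negligible here)
  ln(1254) = 7.1340937
  n ln n = 1254 * 7.1340937 = 8946.1535
  (1/2) ln(2 pi * 1254) = (1/2) ln(7879.1144) = 4.4860
  1/(12*1254) = 0.0001
  ln(1254!) ~ 8946.1535 - 1254 + 4.4860 + 0.0001 = 7696.6396
Convert to base 2: log2(1254!) = 7696.6396 / ln 2 = 7696.6396 / 0.69314718 = 11103.9038
ceil(11103.9038) = 11104


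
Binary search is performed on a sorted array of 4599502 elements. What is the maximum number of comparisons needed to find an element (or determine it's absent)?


Binary search halves the search space each comparison:
  Step 1: search space = 4599502 -> 2299751
  Step 2: search space = 2299751 -> 1149875
  Step 3: search space = 1149875 -> 574937
  Step 4: search space = 574937 -> 287468
  Step 5: search space = 287468 -> 143734
  Step 6: search space = 143734 -> 71867
  Step 7: search space = 71867 -> 35933
  Step 8: search space = 35933 -> 17966
  Step 9: search space = 17966 -> 8983
  Step 10: search space = 8983 -> 4491
  Step 11: search space = 4491 -> 2245
  Step 12: search space = 2245 -> 1122
  Step 13: search space = 1122 -> 561
  Step 14: search space = 561 -> 280
  Step 15: search space = 280 -> 140
  Step 16: search space = 140 -> 70
  Step 17: search space = 70 -> 35
  Step 18: search space = 35 -> 17
  Step 19: search space = 17 -> 8
  Step 20: search space = 8 -> 4
  Step 21: search space = 4 -> 2
  Step 22: search space = 2 -> 1
  Step 23: search space = 1 (final check)
Maximum comparisons = floor(log2(4599502)) + 1 = 22 + 1 = 23


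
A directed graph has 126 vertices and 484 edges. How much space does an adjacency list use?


Adjacency list: one list head per vertex + one entry per edge
Vertex heads: 126
Edge entries: 484
Total = 126 + 484 = 610


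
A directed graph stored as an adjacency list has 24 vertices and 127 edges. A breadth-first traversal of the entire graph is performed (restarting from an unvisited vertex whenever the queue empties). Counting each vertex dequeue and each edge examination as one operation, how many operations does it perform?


A full BFS traversal dequeues each vertex once and examines each edge once.
Vertex visits: 24
Edge visits: 127
V + E = 24 + 127 = 151


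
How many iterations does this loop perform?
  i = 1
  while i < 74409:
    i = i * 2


The loop variable doubles each iteration:
i = 1 -> 2 -> 4 -> 8 -> 16 -> 32 -> 64 -> 128 -> 256 -> 512 -> 1024 -> 2048 -> 4096 -> 8192 -> 16384 -> 32768 -> 65536 -> 131072 (stop, 131072 >= 74409)
Number of doublings = ceil(log2(74409)) = 17


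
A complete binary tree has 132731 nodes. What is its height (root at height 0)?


In a complete binary tree, level k holds nodes 2^k .. 2^(k+1)-1 (1-indexed).
Height = floor(log2(n)) = floor(log2(132731)) = 17
Check: 2^17 = 131072 <= 132731 < 262144 = 2^18


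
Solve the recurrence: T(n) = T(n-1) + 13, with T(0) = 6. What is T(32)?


Unrolling the recurrence:
T(32) = T(31) + 13
       = T(30) + 13 + 13
       = T(29) + 13*3
       ...
       = T(0) + 13*32
       = 6 + 416 = 422


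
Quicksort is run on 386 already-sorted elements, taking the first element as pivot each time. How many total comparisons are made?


Sum of comparisons per partition:
385 + 384 + ... + 1 + 0
= 386 * (386 - 1) / 2
= 386 * 385 / 2
= 74305


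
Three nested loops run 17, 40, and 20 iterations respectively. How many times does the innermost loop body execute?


Loop 1 (outermost): 17 iterations
Loop 2 (middle): 40 iterations per outer
Loop 3 (innermost): 20 iterations per middle
Total = 17 * 40 * 20 = 13600


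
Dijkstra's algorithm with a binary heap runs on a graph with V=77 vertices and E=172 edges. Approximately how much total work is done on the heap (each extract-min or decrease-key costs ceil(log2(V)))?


Dijkstra with a binary heap: each vertex is extracted once, each edge may relax once.
Each heap operation costs O(log V).
V + E = 77 + 172 = 249
ceil(log2(77)) = 7 (since 2^6 = 64 < 77 <= 128 = 2^7)
Total heap work = (V+E) * ceil(log2(V)) = 249 * 7 = 1743


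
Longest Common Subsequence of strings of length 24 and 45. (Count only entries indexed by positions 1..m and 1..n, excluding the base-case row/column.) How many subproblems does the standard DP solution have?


DP table indexed by positions in both strings.
First string: 24 positions
Second string: 45 positions
Total = 24 * 45 = 1080


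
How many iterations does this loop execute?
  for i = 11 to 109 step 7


The loop variable i takes values starting at 11 and increments by 7 each iteration.
Sequence: i = 11, 18, 25, 32, 39, 46, 53, 60, 67, ...
The upper bound 109 is inclusive, so the count is floor((last - first) / step) + 1:
floor((109 - 11) / 7) + 1 = floor(98/7) + 1 = 14 + 1 = 15


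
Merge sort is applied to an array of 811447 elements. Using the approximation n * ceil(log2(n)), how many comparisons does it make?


Merge sort divides the array into halves recursively.
Number of levels = ceil(log2(811447)) = 20
At each level, approximately n = 811447 comparisons are needed for merging.
Total comparisons ~ n * ceil(log2(n)) = 811447 * 20 = 16228940


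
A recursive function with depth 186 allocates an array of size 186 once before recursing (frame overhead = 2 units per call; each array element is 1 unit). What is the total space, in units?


Array allocation: 186 units (allocated once)
Stack frames: 186 deep * 2 per frame = 372 units
Total = 186 + 372 = 558


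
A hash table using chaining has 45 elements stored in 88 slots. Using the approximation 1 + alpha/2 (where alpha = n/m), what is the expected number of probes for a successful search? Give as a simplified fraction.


Load factor alpha = n/m = 45/88
Expected probes = 1 + alpha/2 = 1 + 45/(2*88)
= 1 + 45/176
= 176/176 + 45/176
= 221/176


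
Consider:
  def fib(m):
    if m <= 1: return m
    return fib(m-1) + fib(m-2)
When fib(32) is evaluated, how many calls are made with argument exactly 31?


Let N(m) = number of times fib(m) is called while evaluating fib(32).
N(32) = 1 (the initial call).
N(31) = 1 (only fib(32) calls it).
For 1 <= m <= 30: fib(m) is called by fib(m+1) and fib(m+2), so
  N(m) = N(m+1) + N(m+2).
fib(0) is called only by fib(2), so N(0) = N(2).
Walk down from m=32:
  N(32)=1, N(31)=1
N(31) = 1


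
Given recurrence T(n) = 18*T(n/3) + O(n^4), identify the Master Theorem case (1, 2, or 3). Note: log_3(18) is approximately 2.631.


Master Theorem parameters: a=18, b=3, c=4
log_b(a) = 2.631
Compare b^c with a: 3^4 = 81 > 18, so c > log_b(a).
Comparing c=4 vs log_b(a)=2.631:
4 > 2.631 => Case 3
Result: T(n) = O(n^4)
Master Theorem case = 3


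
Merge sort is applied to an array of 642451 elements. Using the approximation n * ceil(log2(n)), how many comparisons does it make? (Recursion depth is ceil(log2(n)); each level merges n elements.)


Merge sort divides the array into halves recursively.
Number of levels = ceil(log2(642451)) = 20
At each level, approximately n = 642451 comparisons are needed for merging.
Total comparisons ~ n * ceil(log2(n)) = 642451 * 20 = 12849020


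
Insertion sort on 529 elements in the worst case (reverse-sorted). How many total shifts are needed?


In the worst case (reverse-sorted), each element shifts past all previous:
  Element 1: 1 shifts
  Element 2: 2 shifts
  Element 3: 3 shifts
  Element 4: 4 shifts
  Element 5: 5 shifts
  ...
  Element 528: 528 shifts
Total = 1 + 2 + ... + 528
= 529*(529-1)/2 = 139656


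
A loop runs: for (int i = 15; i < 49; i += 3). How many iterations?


Loop starts at i = 15, increments by 3, stops when i >= 49.
Number of iterations = ceil((49 - 15) / 3)
= ceil(34 / 3)
= 12


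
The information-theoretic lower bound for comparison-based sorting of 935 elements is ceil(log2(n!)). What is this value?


A binary decision tree of height h has at most 2^h leaves and needs at least n! of them, so h >= ceil(log2(n!)).
935! is far too large to multiply out, so use Stirling's series:
  ln(n!) ~ n ln n - n + (1/2) ln(2 pi n) + 1/(12n)  (error below 1/(360 n^3), negligible here)
  ln(935) = 6.8405465
  n ln n = 935 * 6.8405465 = 6395.9110
  (1/2) ln(2 pi * 935) = (1/2) ln(5874.7783) = 4.3392
  1/(12*935) = 0.0001
  ln(935!) ~ 6395.9110 - 935 + 4.3392 + 0.0001 = 5465.2503
Convert to base 2: log2(935!) = 5465.2503 / ln 2 = 5465.2503 / 0.69314718 = 7884.6895
ceil(7884.6895) = 7885


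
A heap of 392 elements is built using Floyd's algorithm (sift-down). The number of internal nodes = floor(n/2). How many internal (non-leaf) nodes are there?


Leaf nodes occupy roughly half the array.
Sift-down is called for each internal node, starting from the last one.
Internal nodes = floor(n/2) = floor(392/2) = 196


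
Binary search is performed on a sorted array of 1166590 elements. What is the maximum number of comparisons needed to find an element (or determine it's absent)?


Binary search halves the search space each comparison:
  Step 1: search space = 1166590 -> 583295
  Step 2: search space = 583295 -> 291647
  Step 3: search space = 291647 -> 145823
  Step 4: search space = 145823 -> 72911
  Step 5: search space = 72911 -> 36455
  Step 6: search space = 36455 -> 18227
  Step 7: search space = 18227 -> 9113
  Step 8: search space = 9113 -> 4556
  Step 9: search space = 4556 -> 2278
  Step 10: search space = 2278 -> 1139
  Step 11: search space = 1139 -> 569
  Step 12: search space = 569 -> 284
  Step 13: search space = 284 -> 142
  Step 14: search space = 142 -> 71
  Step 15: search space = 71 -> 35
  Step 16: search space = 35 -> 17
  Step 17: search space = 17 -> 8
  Step 18: search space = 8 -> 4
  Step 19: search space = 4 -> 2
  Step 20: search space = 2 -> 1
  Step 21: search space = 1 (final check)
Maximum comparisons = floor(log2(1166590)) + 1 = 20 + 1 = 21


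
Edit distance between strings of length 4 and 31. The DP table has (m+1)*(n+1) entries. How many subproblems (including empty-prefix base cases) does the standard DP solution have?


The table includes base cases (empty prefixes).
Rows: (m+1) = 5
Columns: (n+1) = 32
Total = 5 * 32 = 160


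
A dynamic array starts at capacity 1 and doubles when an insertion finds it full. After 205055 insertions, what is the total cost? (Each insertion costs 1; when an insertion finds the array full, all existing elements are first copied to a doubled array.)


Insertion cost: 205055 (one per element)
Resizes occur just before inserting elements 2, 3, 5, 9, ...
Elements copied at each resize: 1 + 2 + 4 + 8 + 16 + 32 + 64 + 128 + 256 + 512 + 1024 + 2048 + 4096 + 8192 + 16384 + 32768 + 65536 + 131072
Sum of copies = 262143 (geometric series: 2^k - 1)
Total = 205055 + 262143 = 467198


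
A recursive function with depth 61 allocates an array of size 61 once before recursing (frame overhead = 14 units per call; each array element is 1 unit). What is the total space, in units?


Array allocation: 61 units (allocated once)
Stack frames: 61 deep * 14 per frame = 854 units
Total = 61 + 854 = 915


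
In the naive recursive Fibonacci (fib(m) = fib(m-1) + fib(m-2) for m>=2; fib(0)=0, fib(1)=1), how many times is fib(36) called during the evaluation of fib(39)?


Let N(m) = number of times fib(m) is called while evaluating fib(39).
N(39) = 1 (the initial call).
N(38) = 1 (only fib(39) calls it).
For 1 <= m <= 37: fib(m) is called by fib(m+1) and fib(m+2), so
  N(m) = N(m+1) + N(m+2).
fib(0) is called only by fib(2), so N(0) = N(2).
Walk down from m=39:
  N(39)=1, N(38)=1, N(37)=2, N(36)=3
N(36) = 3


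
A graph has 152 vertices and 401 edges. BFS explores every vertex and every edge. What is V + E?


A full BFS traversal dequeues each vertex once and examines each edge once.
Vertex visits: 152
Edge visits: 401
V + E = 152 + 401 = 553


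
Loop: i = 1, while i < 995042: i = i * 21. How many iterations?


i multiplies by 21 each step:
i = 1 -> 21 -> 441 -> 9261 -> 194481 -> 4084101 (stop)
Iterations = ceil(log_21(995042)) = 5


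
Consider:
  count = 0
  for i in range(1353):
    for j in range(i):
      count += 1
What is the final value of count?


For each i, the inner loop runs i times:
  i=0: inner runs 0 times
  i=1: inner runs 1 time
  i=2: inner runs 2 times
  i=3: inner runs 3 times
  i=4: inner runs 4 times
  i=5: inner runs 5 times
  i=6: inner runs 6 times
  i=7: inner runs 7 times
  ...
Total = 0 + 1 + 2 + ... + 1352 = 1353*(1353-1)/2 = 914628


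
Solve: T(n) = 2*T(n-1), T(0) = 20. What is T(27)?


Unrolling:
T(27) = 2*T(26) = 2^2*T(25) = ... = 2^27*T(0)
= 2^27 * 20
= 134217728 * 20 = 2684354560


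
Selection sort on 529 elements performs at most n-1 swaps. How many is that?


Each of the 528 passes places one element in its final position.
Pass 1: swap minimum into position 0
Pass 2: swap minimum of remaining into position 1
...
Pass 528: last two elements, one swap
Maximum swaps = 529 - 1 = 528


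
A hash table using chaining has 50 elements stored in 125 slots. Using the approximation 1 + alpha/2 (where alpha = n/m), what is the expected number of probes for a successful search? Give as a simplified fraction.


Load factor alpha = n/m = 50/125
Expected probes = 1 + alpha/2 = 1 + 50/(2*125)
= 1 + 50/250
= 250/250 + 50/250
= 300/250
Simplify: 6/5


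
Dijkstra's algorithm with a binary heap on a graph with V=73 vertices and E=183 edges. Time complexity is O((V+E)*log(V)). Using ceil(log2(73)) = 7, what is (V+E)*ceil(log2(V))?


Dijkstra with a binary heap: each vertex is extracted once, each edge may relax once.
Each heap operation costs O(log V).
V + E = 73 + 183 = 256
ceil(log2(73)) = 7 (since 2^6 = 64 < 73 <= 128 = 2^7)
Total heap work = (V+E) * ceil(log2(V)) = 256 * 7 = 1792


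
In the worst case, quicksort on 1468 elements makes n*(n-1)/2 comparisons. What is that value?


Sum of comparisons per partition:
1467 + 1466 + ... + 1 + 0
= 1468 * (1468 - 1) / 2
= 1468 * 1467 / 2
= 1076778


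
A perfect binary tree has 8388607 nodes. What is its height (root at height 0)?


For a perfect binary tree of height h: n = 2^(h+1) - 1, so h = log2(n+1) - 1.
  n + 1 = 8388608 = 2^23
  log2(8388608) = 23
  height = 23 - 1 = 22


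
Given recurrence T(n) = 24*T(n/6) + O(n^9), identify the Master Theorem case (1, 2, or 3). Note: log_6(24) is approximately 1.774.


Master Theorem parameters: a=24, b=6, c=9
log_b(a) = 1.774
Compare b^c with a: 6^9 = 10077696 > 24, so c > log_b(a).
Comparing c=9 vs log_b(a)=1.774:
9 > 1.774 => Case 3
Result: T(n) = O(n^9)
Master Theorem case = 3


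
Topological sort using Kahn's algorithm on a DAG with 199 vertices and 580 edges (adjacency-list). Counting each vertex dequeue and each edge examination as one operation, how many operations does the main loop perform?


Kahn's algorithm:
  1. Compute in-degrees: O(V + E)
  2. Process queue: each vertex dequeued once (O(V))
     each edge examined once (O(E))
Total = V + E = 199 + 580 = 779


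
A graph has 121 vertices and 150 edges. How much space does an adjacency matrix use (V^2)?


Adjacency matrix: V x V grid of entries
Space = V^2 = 121^2 = 121 * 121 = 14641


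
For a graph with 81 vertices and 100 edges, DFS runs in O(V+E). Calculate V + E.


A full DFS traversal visits each vertex once and examines each edge once.
V = 81
E = 100
Sum = 81 + 100 = 181


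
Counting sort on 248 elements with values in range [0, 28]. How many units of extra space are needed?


Output array size: 248 (to store sorted result)
Count array size: 29 (one slot per possible value, range 0 to 28)
Total extra space = 248 + 29 = 277


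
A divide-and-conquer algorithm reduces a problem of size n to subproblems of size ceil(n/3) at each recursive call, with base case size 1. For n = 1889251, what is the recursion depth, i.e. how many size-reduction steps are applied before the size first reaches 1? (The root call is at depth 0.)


Each step divides the size by 3 (rounding up); after k steps the size is ceil(n/3^k), which equals 1 exactly when 3^k >= n.
So the depth is the smallest k with 3^k >= 1889251, i.e. ceil(log_3(1889251)).
3^13 = 1594323 < 1889251 <= 4782969 = 3^14
Recursion depth = 14


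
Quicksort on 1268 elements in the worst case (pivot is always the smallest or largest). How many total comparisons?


In the worst case, each partition step picks the worst pivot:
  Partition 1: 1267 comparisons (n-1 elements to compare)
  Partition 2: 1266 comparisons
  Partition 3: 1265 comparisons
  Partition 4: 1264 comparisons
  Partition 5: 1263 comparisons
  ...
  Last partition: 0 comparisons
Total = (n-1) + (n-2) + ... + 1 + 0 = n*(n-1)/2
= 1268*1267/2 = 803278


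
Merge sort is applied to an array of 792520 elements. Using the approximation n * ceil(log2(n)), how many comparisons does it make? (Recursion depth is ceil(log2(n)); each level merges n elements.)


Merge sort divides the array into halves recursively.
Number of levels = ceil(log2(792520)) = 20
At each level, approximately n = 792520 comparisons are needed for merging.
Total comparisons ~ n * ceil(log2(n)) = 792520 * 20 = 15850400


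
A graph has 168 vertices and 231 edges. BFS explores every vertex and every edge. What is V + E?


A full BFS traversal dequeues each vertex once and examines each edge once.
Vertex visits: 168
Edge visits: 231
V + E = 168 + 231 = 399


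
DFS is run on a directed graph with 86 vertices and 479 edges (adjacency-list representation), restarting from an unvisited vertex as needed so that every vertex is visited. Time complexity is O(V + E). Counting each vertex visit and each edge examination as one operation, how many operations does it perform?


A full DFS traversal processes each vertex exactly once (push/pop on stack).
Each directed edge is examined once.
V = 86, E = 479
V + E = 565


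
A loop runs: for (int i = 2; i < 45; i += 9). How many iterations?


Loop starts at i = 2, increments by 9, stops when i >= 45.
Number of iterations = ceil((45 - 2) / 9)
= ceil(43 / 9)
= 5


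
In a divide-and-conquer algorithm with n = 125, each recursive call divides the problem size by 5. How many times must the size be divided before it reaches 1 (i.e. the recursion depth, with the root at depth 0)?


Number of divisions = log_5(125)
Sizes: 125 -> 25 -> 5 -> 1 (3 divisions)
Recursion depth = 3


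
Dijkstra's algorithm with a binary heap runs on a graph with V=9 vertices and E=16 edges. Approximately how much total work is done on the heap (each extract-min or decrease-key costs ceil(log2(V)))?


Dijkstra with a binary heap: each vertex is extracted once, each edge may relax once.
Each heap operation costs O(log V).
V + E = 9 + 16 = 25
ceil(log2(9)) = 4 (since 2^3 = 8 < 9 <= 16 = 2^4)
Total heap work = (V+E) * ceil(log2(V)) = 25 * 4 = 100


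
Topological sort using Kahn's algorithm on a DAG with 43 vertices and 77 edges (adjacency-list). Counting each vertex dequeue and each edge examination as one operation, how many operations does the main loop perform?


Kahn's algorithm:
  1. Compute in-degrees: O(V + E)
  2. Process queue: each vertex dequeued once (O(V))
     each edge examined once (O(E))
Total = V + E = 43 + 77 = 120


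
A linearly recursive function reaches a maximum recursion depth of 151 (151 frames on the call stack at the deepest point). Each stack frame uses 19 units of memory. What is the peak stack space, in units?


Maximum recursion depth = 151 frames
Memory per frame = 19 units
Total stack space = depth * frame_size
= 151 * 19 = 2869


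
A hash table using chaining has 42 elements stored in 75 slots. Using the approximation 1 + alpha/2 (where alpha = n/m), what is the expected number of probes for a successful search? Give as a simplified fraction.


Load factor alpha = n/m = 42/75
Expected probes = 1 + alpha/2 = 1 + 42/(2*75)
= 1 + 42/150
= 150/150 + 42/150
= 192/150
Simplify: 32/25


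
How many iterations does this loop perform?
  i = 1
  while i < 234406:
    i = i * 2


The loop variable doubles each iteration:
i = 1 -> 2 -> 4 -> 8 -> 16 -> 32 -> 64 -> 128 -> 256 -> 512 -> 1024 -> 2048 -> 4096 -> 8192 -> 16384 -> 32768 -> 65536 -> 131072 -> 262144 (stop, 262144 >= 234406)
Number of doublings = ceil(log2(234406)) = 18


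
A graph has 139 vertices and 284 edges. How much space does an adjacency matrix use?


Adjacency matrix: V x V grid of entries
Space = V^2 = 139^2 = 139 * 139 = 19321


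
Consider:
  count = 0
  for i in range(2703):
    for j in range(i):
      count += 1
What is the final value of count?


For each i, the inner loop runs i times:
  i=0: inner runs 0 times
  i=1: inner runs 1 time
  i=2: inner runs 2 times
  i=3: inner runs 3 times
  i=4: inner runs 4 times
  i=5: inner runs 5 times
  i=6: inner runs 6 times
  i=7: inner runs 7 times
  ...
Total = 0 + 1 + 2 + ... + 2702 = 2703*(2703-1)/2 = 3651753


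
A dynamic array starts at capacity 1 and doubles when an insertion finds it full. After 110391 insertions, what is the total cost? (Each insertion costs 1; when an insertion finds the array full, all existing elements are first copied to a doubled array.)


Insertion cost: 110391 (one per element)
Resizes occur just before inserting elements 2, 3, 5, 9, ...
Elements copied at each resize: 1 + 2 + 4 + 8 + 16 + 32 + 64 + 128 + 256 + 512 + 1024 + 2048 + 4096 + 8192 + 16384 + 32768 + 65536
Sum of copies = 131071 (geometric series: 2^k - 1)
Total = 110391 + 131071 = 241462


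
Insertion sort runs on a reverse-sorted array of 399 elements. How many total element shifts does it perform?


Sum of shifts = 1 + 2 + 3 + ... + 398
= 399 * 398 / 2
= 158802 / 2
= 79401


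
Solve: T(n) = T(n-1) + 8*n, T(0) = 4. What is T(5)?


Expanding the recurrence:
T(5) = T(4) + 8*5
       = T(3) + 8*4 + 8*5
       ...
       = T(0) + 8*(1 + 2 + ... + 5)
       = 4 + 8 * 5*6/2
       = 4 + 8 * 15
       = 4 + 120 = 124


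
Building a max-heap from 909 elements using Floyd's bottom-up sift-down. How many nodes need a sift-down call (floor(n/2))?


In a heap of 909 elements (0-indexed array):
  Last element index: 908
  Parent of last element: floor((908 - 1) / 2) = 453
  Internal nodes: indices 0 to 453
  Count = floor(909/2) = 454


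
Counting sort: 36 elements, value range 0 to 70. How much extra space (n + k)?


n = 36 (output array)
k = 71 (count array for 71 distinct values)
Extra space = 36 + 71 = 107


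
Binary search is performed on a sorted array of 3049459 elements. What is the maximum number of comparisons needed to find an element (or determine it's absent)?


Binary search halves the search space each comparison:
  Step 1: search space = 3049459 -> 1524729
  Step 2: search space = 1524729 -> 762364
  Step 3: search space = 762364 -> 381182
  Step 4: search space = 381182 -> 190591
  Step 5: search space = 190591 -> 95295
  Step 6: search space = 95295 -> 47647
  Step 7: search space = 47647 -> 23823
  Step 8: search space = 23823 -> 11911
  Step 9: search space = 11911 -> 5955
  Step 10: search space = 5955 -> 2977
  Step 11: search space = 2977 -> 1488
  Step 12: search space = 1488 -> 744
  Step 13: search space = 744 -> 372
  Step 14: search space = 372 -> 186
  Step 15: search space = 186 -> 93
  Step 16: search space = 93 -> 46
  Step 17: search space = 46 -> 23
  Step 18: search space = 23 -> 11
  Step 19: search space = 11 -> 5
  Step 20: search space = 5 -> 2
  Step 21: search space = 2 -> 1
  Step 22: search space = 1 (final check)
Maximum comparisons = floor(log2(3049459)) + 1 = 21 + 1 = 22


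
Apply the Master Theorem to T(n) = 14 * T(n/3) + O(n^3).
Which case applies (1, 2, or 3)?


The Master Theorem: T(n) = a*T(n/b) + O(n^c)
  a = 14, b = 3, c = 3
log_b(a) = log_3(14) ~ 2.402
Compare b^c with a: 3^3 = 27 > 14, so c > log_b(a).
Since c > log_b(a), Case 3 applies.
T(n) = O(n^3)
Master Theorem case = 3


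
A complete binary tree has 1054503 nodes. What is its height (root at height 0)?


In a complete binary tree, level k holds nodes 2^k .. 2^(k+1)-1 (1-indexed).
Height = floor(log2(n)) = floor(log2(1054503)) = 20
Check: 2^20 = 1048576 <= 1054503 < 2097152 = 2^21


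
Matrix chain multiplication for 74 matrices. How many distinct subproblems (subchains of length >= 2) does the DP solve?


Subproblems are indexed by (i, j) where i < j.
Number of such pairs = n*(n-1)/2
= 74 * 73 / 2
= 2701


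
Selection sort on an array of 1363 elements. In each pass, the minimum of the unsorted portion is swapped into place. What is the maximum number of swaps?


Selection sort performs one swap per pass:
  Pass 1: find min in positions 0 to 1362, swap with position 0
  Pass 2: find min in positions 1 to 1362, swap with position 1
  Pass 3: find min in positions 2 to 1362, swap with position 2
  Pass 4: find min in positions 3 to 1362, swap with position 3
  Pass 5: find min in positions 4 to 1362, swap with position 4
  ... (1357 more passes)
Total passes (and swaps) = n - 1 = 1363 - 1 = 1362


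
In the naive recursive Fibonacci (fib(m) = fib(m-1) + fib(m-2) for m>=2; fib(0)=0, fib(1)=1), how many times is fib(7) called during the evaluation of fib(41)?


Let N(m) = number of times fib(m) is called while evaluating fib(41).
N(41) = 1 (the initial call).
N(40) = 1 (only fib(41) calls it).
For 1 <= m <= 39: fib(m) is called by fib(m+1) and fib(m+2), so
  N(m) = N(m+1) + N(m+2).
fib(0) is called only by fib(2), so N(0) = N(2).
Walk down from m=41:
  N(41)=1, N(40)=1, N(39)=2, N(38)=3, N(37)=5, N(36)=8, N(35)=13, N(34)=21, N(33)=34, N(32)=55, N(31)=89, N(30)=144, N(29)=233, N(28)=377, N(27)=610, N(26)=987, N(25)=1597, N(24)=2584, N(23)=4181, N(22)=6765, N(21)=10946, N(20)=17711, N(19)=28657, N(18)=46368, N(17)=75025, N(16)=121393, N(15)=196418, N(14)=317811, N(13)=514229, N(12)=832040, N(11)=1346269, N(10)=2178309, N(9)=3524578, N(8)=5702887, N(7)=9227465
N(7) = 9227465


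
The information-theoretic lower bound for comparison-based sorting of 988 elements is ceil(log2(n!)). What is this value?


A binary decision tree of height h has at most 2^h leaves and needs at least n! of them, so h >= ceil(log2(n!)).
988! is far too large to multiply out, so use Stirling's series:
  ln(n!) ~ n ln n - n + (1/2) ln(2 pi n) + 1/(12n)  (error below 1/(360 n^3), negligible here)
  ln(988) = 6.8956827
  n ln n = 988 * 6.8956827 = 6812.9345
  (1/2) ln(2 pi * 988) = (1/2) ln(6207.7871) = 4.3668
  1/(12*988) = 0.0001
  ln(988!) ~ 6812.9345 - 988 + 4.3668 + 0.0001 = 5829.3014
Convert to base 2: log2(988!) = 5829.3014 / ln 2 = 5829.3014 / 0.69314718 = 8409.9042
ceil(8409.9042) = 8410


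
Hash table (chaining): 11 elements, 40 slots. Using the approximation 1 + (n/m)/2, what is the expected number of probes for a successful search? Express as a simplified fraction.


Computing expected probes:
alpha = 11/40
= 1 + alpha/2
= 1 + 11/(2*40)
= (2*40 + 11) / (2*40)
= 91/80


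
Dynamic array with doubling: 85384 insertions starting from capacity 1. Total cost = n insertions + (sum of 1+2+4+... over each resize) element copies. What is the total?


n = 85384
Insertion costs: 85384
Resizes copy 1, 2, 4, ... up to the largest power of 2 that is <= n-1 = 85383, i.e. 65536.
Copy costs = 1 + 2 + 4 + 8 + 16 + 32 + 64 + 128 + 256 + 512 + 1024 + 2048 + 4096 + 8192 + 16384 + 32768 + 65536 = 131071
Total = 85384 + 131071 = 216455


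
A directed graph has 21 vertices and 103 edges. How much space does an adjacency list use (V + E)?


Adjacency list: one list head per vertex + one entry per edge
Vertex heads: 21
Edge entries: 103
Total = 21 + 103 = 124


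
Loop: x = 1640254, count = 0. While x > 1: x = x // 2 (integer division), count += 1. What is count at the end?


The variable x halves each step:
x = 1640254 -> 820127 -> 410063 -> 205031 -> 102515 -> 51257 -> 25628 -> 12814 -> 6407 -> 3203 -> 1601 -> 800 -> 400 -> 200 -> 100 -> 50 -> 25 -> 12 -> 6 -> 3 -> 1
Number of halvings = floor(log2(1640254)) = 20


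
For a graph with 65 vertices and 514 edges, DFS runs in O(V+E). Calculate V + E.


A full DFS traversal visits each vertex once and examines each edge once.
V = 65
E = 514
Sum = 65 + 514 = 579


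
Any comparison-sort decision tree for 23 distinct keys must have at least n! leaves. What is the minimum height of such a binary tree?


A binary decision tree of height h has at most 2^h leaves and needs at least n! of them, so h >= ceil(log2(n!)).
Compute 23! as a running product:
  x2 = 2, x3 = 6, x4 = 24, x5 = 120
  x6 = 720, x7 = 5040, x8 = 40320, x9 = 362880
  x10 = 3628800, x11 = 39916800, x12 = 479001600, x13 = 6227020800
  x14 = 87178291200, x15 = 1307674368000, x16 = 20922789888000, x17 = 355687428096000
  x18 = 6402373705728000, x19 = 121645100408832000, x20 = 2432902008176640000, x21 = 51090942171709440000
  x22 = 1124000727777607680000, x23 = 25852016738884976640000
23! = 25852016738884976640000
Bracket between powers of 2:
  2^74 = 18889465931478580854784 < 25852016738884976640000 <= 37778931862957161709568 = 2^75
So ceil(log2(23!)) = 75


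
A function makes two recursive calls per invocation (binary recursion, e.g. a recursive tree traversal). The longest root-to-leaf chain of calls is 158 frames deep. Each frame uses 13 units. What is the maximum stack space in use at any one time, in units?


Binary recursion: the two calls run one after the other, so only one root-to-leaf chain of frames is on the stack at a time.
Maximum depth (longest chain) = 158 frames
Each frame = 13 units
Max stack space = 158 * 13 = 2054
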